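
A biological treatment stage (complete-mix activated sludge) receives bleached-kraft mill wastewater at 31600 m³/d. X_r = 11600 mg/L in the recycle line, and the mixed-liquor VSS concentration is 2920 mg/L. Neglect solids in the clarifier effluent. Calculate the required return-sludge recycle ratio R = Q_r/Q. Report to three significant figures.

Mass balance around the secondary clarifier (neglecting effluent solids): R = X / (X_r − X) = 2920 / (11600 − 2920) = 0.3364.

R ≈ 0.336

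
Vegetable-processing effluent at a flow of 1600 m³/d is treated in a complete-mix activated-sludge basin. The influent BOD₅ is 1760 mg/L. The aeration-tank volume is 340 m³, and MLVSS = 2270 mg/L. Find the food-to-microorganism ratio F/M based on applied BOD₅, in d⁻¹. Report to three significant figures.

F/M = Q·S₀ / (V·X) = 1600 × 1760 / (340.0 × 2270) = 3.649 g BOD₅·(g VSS·d)⁻¹.

F/M ≈ 3.65 d⁻¹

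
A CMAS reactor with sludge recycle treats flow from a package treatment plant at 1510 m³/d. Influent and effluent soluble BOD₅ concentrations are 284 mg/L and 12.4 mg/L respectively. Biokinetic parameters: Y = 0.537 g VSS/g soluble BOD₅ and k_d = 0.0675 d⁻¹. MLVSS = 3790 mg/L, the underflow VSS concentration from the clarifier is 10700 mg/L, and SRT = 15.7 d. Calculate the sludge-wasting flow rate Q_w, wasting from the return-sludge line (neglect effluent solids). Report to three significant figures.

Rearranging the biomass balance for a CMAS with decay, V = Y·Q·ΔS·θ_c / [X·(1+k_d θ_c)] = 0.537 × 1510 × (284 − 12.4) × 15.7 / [3790 × (1 + 0.0675 × 15.7)] = 3.46×10^6 / 7806 = 442.9 m³.
θ_c = V·X/(Q_w·X_r) when wasting from the recycle, so Q_w = V·X/(θ_c·X_r) = 442.9 × 3790 / (15.7 × 10700) = 9.993 m³/d.

Q_w ≈ 9.99 m³/d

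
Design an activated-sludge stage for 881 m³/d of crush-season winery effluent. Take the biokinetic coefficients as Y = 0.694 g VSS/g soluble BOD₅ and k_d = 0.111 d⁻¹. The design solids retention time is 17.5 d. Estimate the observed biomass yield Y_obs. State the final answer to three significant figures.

Y_obs ≈ 0.236 g VSS/g soluble BOD₅

Observed yield with endogenous decay: Y_obs = Y / (1 + k_d·θ_c) = 0.694 / (1 + 0.111 × 17.5) = 0.694 / 2.942 = 0.2359 g VSS/g soluble BOD₅.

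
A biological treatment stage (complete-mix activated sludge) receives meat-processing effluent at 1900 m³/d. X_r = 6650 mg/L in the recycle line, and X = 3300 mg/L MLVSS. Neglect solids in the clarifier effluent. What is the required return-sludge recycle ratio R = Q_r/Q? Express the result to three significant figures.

Mass balance around the secondary clarifier (neglecting effluent solids): R = X / (X_r − X) = 3300 / (6650 − 3300) = 0.9851.

R ≈ 0.985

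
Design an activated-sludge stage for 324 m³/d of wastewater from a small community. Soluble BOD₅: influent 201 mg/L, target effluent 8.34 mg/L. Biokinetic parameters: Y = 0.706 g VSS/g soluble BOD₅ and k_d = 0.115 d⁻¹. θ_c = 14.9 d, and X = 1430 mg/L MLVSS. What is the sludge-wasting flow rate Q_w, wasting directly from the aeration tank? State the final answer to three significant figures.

From the SRT design equation V = Y Q (S₀−S) θ_c / [X (1 + k_d θ_c)] = 0.706 × 324 × (201 − 8.34) × 14.9 / [1430 × (1 + 0.115 × 14.9)] = 6.57×10^5 / 3880 = 169.2 m³.
With mixed-liquor wasting, θ_c = V/Q_w, so Q_w = V/θ_c = 169.2/14.9 = 11.36 m³/d.

Q_w ≈ 11.4 m³/d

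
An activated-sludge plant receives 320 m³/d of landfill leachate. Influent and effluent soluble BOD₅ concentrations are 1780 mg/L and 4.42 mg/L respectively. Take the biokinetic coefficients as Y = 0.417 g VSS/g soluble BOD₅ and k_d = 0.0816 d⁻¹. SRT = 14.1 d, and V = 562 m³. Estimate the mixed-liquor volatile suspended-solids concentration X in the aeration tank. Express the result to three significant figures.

X ≈ 2760 mg/L

Solving the biomass balance for X: X = Y Q (S₀−S) θ_c / [V (1+k_d θ_c)] = 0.417 × 320 × (1780 − 4.42) × 14.1 / [562 × (1 + 0.0816 × 14.1)] = 2764 mg/L.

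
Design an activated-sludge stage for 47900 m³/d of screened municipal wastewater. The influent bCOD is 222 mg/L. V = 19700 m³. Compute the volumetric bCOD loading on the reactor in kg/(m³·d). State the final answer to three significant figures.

Volumetric loading L_v = Q·S₀ / V = 47900 × 222 g/m³ / 19700 m³ = 539.8 g/(m³·d) = 0.5398 kg bCOD/(m³·d).

L_v ≈ 0.540 kg bCOD/(m³·d)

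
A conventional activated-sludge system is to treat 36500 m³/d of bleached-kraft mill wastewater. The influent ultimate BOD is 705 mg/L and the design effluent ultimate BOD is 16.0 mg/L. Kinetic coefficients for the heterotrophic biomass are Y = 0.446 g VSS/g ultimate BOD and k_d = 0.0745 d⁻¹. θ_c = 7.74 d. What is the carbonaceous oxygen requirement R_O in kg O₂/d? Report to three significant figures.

The observed yield is Y_obs = Y/(1 + k_d·θ_c) = 0.446 / (1 + 0.0745 × 7.74) = 0.446 / 1.577 = 0.2829 g VSS per g ultimate BOD removed.
ΔS = 705 − 16.0 = 689.0 mg/L, so the substrate removal rate is 36500 × 689.0/1000 = 25148 kg ultimate BOD/d.
P_X = Y_obs·Q·(S₀ − S) = 0.2829 × 25148 = 7114 kg VSS/d.
R_O = Q·(S₀ − S) − 1.42·P_X = 25148 − 1.42 × 7114 = 15047 kg O₂/d.

R_O ≈ 15000 kg O₂/d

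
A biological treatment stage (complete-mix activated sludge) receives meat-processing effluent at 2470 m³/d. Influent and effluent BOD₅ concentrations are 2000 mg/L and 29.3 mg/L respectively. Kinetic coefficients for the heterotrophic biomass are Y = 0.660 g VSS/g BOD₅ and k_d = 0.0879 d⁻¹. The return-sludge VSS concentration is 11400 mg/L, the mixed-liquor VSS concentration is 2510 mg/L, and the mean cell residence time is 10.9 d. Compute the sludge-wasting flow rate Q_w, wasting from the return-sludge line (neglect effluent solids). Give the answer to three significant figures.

Q_w ≈ 144 m³/d

From the SRT design equation V = Y Q (S₀−S) θ_c / [X (1 + k_d θ_c)] = 0.660 × 2470 × (2000 − 29.3) × 10.9 / [2510 × (1 + 0.0879 × 10.9)] = 3.5×10^7 / 4915 = 7125 m³.
θ_c = V·X/(Q_w·X_r) when wasting from the recycle, so Q_w = V·X/(θ_c·X_r) = 7125 × 2510 / (10.9 × 11400) = 143.9 m³/d.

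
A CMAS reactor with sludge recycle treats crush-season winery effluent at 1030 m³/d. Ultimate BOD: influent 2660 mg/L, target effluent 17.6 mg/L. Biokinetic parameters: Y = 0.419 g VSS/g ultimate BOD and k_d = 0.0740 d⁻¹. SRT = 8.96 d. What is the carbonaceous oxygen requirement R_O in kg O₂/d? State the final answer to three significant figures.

R_O ≈ 1750 kg O₂/d

Correct the yield for decay: Y_obs = Y/(1 + k_d θ_c) = 0.419 / (1 + 0.0740 × 8.96) = 0.419 / 1.663 = 0.2519.
ΔS = 2660 − 17.6 = 2642 mg/L, so the substrate removal rate is 1030 × 2642/1000 = 2722 kg ultimate BOD/d.
P_X = Y_obs·Q·(S₀ − S) = 0.2519 × 2722 = 685.7 kg VSS/d.
Carbonaceous O₂ demand = substrate oxidised − cell-mass equivalent = 2722 − 1.42 × 685.7 = 1748 kg O₂/d.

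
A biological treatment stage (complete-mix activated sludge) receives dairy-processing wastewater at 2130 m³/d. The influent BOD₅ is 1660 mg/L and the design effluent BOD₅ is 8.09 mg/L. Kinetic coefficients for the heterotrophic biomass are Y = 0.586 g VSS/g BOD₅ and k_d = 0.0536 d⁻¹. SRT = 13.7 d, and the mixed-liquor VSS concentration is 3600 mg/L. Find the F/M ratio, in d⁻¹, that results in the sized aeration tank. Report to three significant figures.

Rearranging the biomass balance for a CMAS with decay, V = Y·Q·ΔS·θ_c / [X·(1+k_d θ_c)] = 0.586 × 2130 × (1660 − 8.09) × 13.7 / [3600 × (1 + 0.0536 × 13.7)] = 2.82×10^7 / 6244 = 4524 m³.
Food-to-microorganism ratio F/M = Q S₀ / (V X) = 2130 × 1660 / (4524 × 3600) = 0.2171 d⁻¹.

F/M ≈ 0.217 d⁻¹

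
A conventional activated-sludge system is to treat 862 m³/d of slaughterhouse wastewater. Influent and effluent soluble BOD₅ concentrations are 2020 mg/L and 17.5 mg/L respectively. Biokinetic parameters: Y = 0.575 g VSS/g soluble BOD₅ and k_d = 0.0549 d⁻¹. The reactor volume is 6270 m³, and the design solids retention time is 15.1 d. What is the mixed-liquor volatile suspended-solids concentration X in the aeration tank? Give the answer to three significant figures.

Solving the biomass balance for X: X = Y Q (S₀−S) θ_c / [V (1+k_d θ_c)] = 0.575 × 862 × (2020 − 17.5) × 15.1 / [6270 × (1 + 0.0549 × 15.1)] = 1307 mg/L.

X ≈ 1310 mg/L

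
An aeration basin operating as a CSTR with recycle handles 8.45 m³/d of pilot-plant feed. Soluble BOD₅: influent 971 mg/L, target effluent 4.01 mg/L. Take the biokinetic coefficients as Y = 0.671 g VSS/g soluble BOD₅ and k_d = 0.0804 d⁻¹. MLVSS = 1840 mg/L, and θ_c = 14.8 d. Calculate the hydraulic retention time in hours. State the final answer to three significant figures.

Steady-state biomass mass balance: V·X·(1 + k_d·θ_c) = Y·Q·(S₀ − S)·θ_c, so V = 0.671 × 8.45 × (971 − 4.01) × 14.8 / [1840 × (1 + 0.0804 × 14.8)] = 8.11×10^4 / 4029 = 20.14 m³.
HRT = V/Q = 20.14 m³ / 8.45 m³·d⁻¹ = 2.383 d × 24 = 57.20 h.

τ ≈ 57.2 h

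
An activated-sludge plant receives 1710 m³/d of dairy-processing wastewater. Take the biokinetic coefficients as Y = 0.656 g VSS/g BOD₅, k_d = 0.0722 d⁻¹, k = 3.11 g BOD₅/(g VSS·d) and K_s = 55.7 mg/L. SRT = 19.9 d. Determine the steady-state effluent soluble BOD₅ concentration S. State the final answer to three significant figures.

S ≈ 3.56 mg/L

For a completely mixed reactor with recycle the Lawrence–McCarty relation gives S = K_s·(1 + k_d·θ_c) / [θ_c·(Y·k − k_d) − 1] = 55.7 × (1 + 0.0722 × 19.9) / [19.9 × (0.656 × 3.11 − 0.0722) − 1] = 135.7 / 38.16 = 3.557 mg/L.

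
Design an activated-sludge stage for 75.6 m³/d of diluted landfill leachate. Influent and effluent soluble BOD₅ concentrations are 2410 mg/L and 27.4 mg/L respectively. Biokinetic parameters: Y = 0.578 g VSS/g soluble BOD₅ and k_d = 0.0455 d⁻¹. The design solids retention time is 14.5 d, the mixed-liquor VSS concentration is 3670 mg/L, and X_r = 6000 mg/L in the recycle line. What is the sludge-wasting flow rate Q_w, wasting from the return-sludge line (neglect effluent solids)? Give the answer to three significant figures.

From the SRT design equation V = Y Q (S₀−S) θ_c / [X (1 + k_d θ_c)] = 0.578 × 75.6 × (2410 − 27.4) × 14.5 / [3670 × (1 + 0.0455 × 14.5)] = 1.51×10^6 / 6091 = 247.8 m³.
Q_w = (V·X)/(θ_c X_r) = 247.8 × 3670 / (14.5 × 6000) = 10.45 m³/d.

Q_w ≈ 10.5 m³/d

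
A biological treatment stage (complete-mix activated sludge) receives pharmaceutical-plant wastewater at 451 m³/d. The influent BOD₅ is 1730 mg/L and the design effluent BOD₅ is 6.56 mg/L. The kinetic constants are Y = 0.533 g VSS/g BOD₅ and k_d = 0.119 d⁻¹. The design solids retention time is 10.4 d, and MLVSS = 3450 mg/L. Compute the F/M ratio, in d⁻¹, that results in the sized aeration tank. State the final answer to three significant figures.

F/M ≈ 0.405 d⁻¹

From the SRT design equation V = Y Q (S₀−S) θ_c / [X (1 + k_d θ_c)] = 0.533 × 451 × (1730 − 6.56) × 10.4 / [3450 × (1 + 0.119 × 10.4)] = 4.31×10^6 / 7720 = 558.1 m³.
Food-to-microorganism ratio F/M = Q S₀ / (V X) = 451 × 1730 / (558.1 × 3450) = 0.4052 d⁻¹.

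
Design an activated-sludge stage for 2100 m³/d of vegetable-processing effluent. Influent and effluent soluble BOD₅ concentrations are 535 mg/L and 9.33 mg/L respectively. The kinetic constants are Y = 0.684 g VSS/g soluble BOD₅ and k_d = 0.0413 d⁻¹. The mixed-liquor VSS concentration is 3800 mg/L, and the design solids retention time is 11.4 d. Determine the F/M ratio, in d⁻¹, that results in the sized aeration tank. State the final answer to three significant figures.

Rearranging the biomass balance for a CMAS with decay, V = Y·Q·ΔS·θ_c / [X·(1+k_d θ_c)] = 0.684 × 2100 × (535 − 9.33) × 11.4 / [3800 × (1 + 0.0413 × 11.4)] = 8.61×10^6 / 5589 = 1540 m³.
F/M = Q·S₀ / (V·X) = 2100 × 535 / (1540 × 3800) = 0.1920 g soluble BOD₅·(g VSS·d)⁻¹.

F/M ≈ 0.192 d⁻¹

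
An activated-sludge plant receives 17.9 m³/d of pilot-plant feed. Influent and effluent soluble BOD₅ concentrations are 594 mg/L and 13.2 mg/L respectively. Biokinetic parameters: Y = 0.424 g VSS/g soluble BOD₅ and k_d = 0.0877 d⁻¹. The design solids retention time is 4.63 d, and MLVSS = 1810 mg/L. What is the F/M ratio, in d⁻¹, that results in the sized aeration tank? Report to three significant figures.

Steady-state biomass mass balance: V·X·(1 + k_d·θ_c) = Y·Q·(S₀ − S)·θ_c, so V = 0.424 × 17.9 × (594 − 13.2) × 4.63 / [1810 × (1 + 0.0877 × 4.63)] = 2.04×10^4 / 2545 = 8.019 m³.
F/M = applied load / biomass = Q·S₀/(V·X) = 17.9 × 594 / (8.019 × 1810) = 0.7325 d⁻¹.

F/M ≈ 0.733 d⁻¹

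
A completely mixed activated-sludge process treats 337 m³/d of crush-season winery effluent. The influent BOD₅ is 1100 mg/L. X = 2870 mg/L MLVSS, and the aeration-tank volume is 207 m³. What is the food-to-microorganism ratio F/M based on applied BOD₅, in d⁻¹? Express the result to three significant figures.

F/M = Q·S₀ / (V·X) = 337 × 1100 / (207.0 × 2870) = 0.6240 g BOD₅·(g VSS·d)⁻¹.

F/M ≈ 0.624 d⁻¹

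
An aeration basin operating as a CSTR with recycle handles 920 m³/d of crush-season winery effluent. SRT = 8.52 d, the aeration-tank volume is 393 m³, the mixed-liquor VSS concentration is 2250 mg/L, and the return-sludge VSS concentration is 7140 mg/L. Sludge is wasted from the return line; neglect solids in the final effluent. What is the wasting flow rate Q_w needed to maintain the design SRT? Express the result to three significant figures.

Q_w = (V·X)/(θ_c X_r) = 393.0 × 2250 / (8.52 × 7140) = 14.54 m³/d.

Q_w ≈ 14.5 m³/d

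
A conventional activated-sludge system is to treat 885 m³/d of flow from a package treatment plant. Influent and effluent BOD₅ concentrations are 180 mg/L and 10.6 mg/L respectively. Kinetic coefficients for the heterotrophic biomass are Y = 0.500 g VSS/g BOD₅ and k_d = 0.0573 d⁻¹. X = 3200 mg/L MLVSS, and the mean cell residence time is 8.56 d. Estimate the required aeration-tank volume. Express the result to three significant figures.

Steady-state biomass mass balance: V·X·(1 + k_d·θ_c) = Y·Q·(S₀ − S)·θ_c, so V = 0.500 × 885 × (180 − 10.6) × 8.56 / [3200 × (1 + 0.0573 × 8.56)] = 6.42×10^5 / 4770 = 134.5 m³.

V ≈ 135 m³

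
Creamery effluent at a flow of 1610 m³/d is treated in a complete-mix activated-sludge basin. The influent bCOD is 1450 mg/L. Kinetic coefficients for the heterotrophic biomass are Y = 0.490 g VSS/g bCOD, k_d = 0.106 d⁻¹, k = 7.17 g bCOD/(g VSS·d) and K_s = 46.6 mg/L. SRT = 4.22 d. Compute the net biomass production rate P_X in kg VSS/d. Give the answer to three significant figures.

Effluent substrate depends only on kinetics and SRT: S = K_s(1 + k_d θ_c) / [θ_c(Yk − k_d) − 1] = 46.6 × (1 + 0.106 × 4.22) / [4.22 × (0.490 × 7.17 − 0.106) − 1] = 67.45 / 13.38 = 5.041 mg/L.
Correct the yield for decay: Y_obs = Y/(1 + k_d θ_c) = 0.490 / (1 + 0.106 × 4.22) = 0.490 / 1.447 = 0.3386.
Q·(S₀ − S) = 1610 × (1450 − 5.04) × 10⁻³ = 2326 kg/d removed.
P_X = Y_obs · Q(S₀ − S) = 0.3386 × 2326 = 787.6 kg VSS/d.

P_X ≈ 788 kg VSS/d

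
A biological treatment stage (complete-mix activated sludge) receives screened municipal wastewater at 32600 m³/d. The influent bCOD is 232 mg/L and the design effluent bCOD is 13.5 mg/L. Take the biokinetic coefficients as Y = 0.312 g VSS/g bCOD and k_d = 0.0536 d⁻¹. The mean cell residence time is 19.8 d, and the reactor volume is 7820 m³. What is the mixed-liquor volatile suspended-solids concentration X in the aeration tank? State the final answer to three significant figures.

X ≈ 2730 mg/L

X = Y·Q·ΔS·θ_c / [V·(1 + k_d θ_c)] = 0.312 × 32600 × (232 − 13.5) × 19.8 / [7820 × (1 + 0.0536 × 19.8)] = 2730 mg/L.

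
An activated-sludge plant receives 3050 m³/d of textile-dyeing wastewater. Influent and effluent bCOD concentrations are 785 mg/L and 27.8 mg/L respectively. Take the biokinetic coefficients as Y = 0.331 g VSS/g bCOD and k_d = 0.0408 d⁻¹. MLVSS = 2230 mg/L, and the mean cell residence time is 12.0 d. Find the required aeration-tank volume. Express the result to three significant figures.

From the SRT design equation V = Y Q (S₀−S) θ_c / [X (1 + k_d θ_c)] = 0.331 × 3050 × (785 − 27.8) × 12.0 / [2230 × (1 + 0.0408 × 12.0)] = 9.17×10^6 / 3322 = 2762 m³.

V ≈ 2760 m³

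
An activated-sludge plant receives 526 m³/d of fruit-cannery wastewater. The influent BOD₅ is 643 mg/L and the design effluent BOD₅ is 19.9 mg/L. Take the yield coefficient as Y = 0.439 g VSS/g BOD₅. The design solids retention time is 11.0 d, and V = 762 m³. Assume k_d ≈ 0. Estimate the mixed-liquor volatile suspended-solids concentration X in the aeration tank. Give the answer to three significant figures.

Without decay, X = Y Q (S₀−S) θ_c / V = 0.439 × 526 × (643 − 19.9) × 11.0 / 762 = 2077 mg/L.

X ≈ 2080 mg/L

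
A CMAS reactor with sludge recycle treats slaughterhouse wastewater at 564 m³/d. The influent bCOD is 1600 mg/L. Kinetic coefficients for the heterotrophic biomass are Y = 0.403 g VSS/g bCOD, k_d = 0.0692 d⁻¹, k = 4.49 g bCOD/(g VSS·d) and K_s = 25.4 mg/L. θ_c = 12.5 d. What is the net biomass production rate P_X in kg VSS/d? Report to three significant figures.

P_X ≈ 195 kg VSS/d

Effluent substrate depends only on kinetics and SRT: S = K_s(1 + k_d θ_c) / [θ_c(Yk − k_d) − 1] = 25.4 × (1 + 0.0692 × 12.5) / [12.5 × (0.403 × 4.49 − 0.0692) − 1] = 47.37 / 20.75 = 2.283 mg/L.
Y_obs = Y / (1 + k_d θ_c) = 0.403 / (1 + 0.0692 × 12.5) = 0.403 / 1.865 = 0.2161.
ΔS = 1600 − 2.28 = 1598 mg/L, so the substrate removal rate is 564 × 1598/1000 = 901.1 kg bCOD/d.
Net biomass production P_X = Y_obs × Q·(S₀ − S) = 0.2161 × 901.1 = 194.7 kg VSS/d.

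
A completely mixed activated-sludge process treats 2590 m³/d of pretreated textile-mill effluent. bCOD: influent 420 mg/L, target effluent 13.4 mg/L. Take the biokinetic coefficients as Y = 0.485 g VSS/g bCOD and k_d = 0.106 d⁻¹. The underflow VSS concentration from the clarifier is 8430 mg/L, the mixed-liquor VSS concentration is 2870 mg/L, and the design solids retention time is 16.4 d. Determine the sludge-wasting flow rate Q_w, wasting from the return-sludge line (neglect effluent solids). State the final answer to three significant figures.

From the SRT design equation V = Y Q (S₀−S) θ_c / [X (1 + k_d θ_c)] = 0.485 × 2590 × (420 − 13.4) × 16.4 / [2870 × (1 + 0.106 × 16.4)] = 8.38×10^6 / 7859 = 1066 m³.
θ_c = V·X/(Q_w·X_r) when wasting from the recycle, so Q_w = V·X/(θ_c·X_r) = 1066 × 2870 / (16.4 × 8430) = 22.13 m³/d.

Q_w ≈ 22.1 m³/d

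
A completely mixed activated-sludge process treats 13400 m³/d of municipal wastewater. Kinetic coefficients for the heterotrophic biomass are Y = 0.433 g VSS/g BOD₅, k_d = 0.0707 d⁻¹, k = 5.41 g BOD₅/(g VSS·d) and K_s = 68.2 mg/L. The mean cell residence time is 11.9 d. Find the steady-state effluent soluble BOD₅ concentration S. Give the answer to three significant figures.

From the Monod/SRT balance for a CMAS, S = K_s·(1+k_d θ_c)/[θ_c·(Y k − k_d) − 1] = 68.2 × (1 + 0.0707 × 11.9) / [11.9 × (0.433 × 5.41 − 0.0707) − 1] = 125.6 / 26.03 = 4.823 mg/L.

S ≈ 4.82 mg/L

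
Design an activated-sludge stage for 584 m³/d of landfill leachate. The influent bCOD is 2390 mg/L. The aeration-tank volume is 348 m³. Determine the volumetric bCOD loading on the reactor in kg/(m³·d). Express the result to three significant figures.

L_v ≈ 4.01 kg bCOD/(m³·d)

Applied bCOD load per unit volume = Q·S₀/V = (584 × 2390/1000)/348.0 = 4.011 kg bCOD·m⁻³·d⁻¹.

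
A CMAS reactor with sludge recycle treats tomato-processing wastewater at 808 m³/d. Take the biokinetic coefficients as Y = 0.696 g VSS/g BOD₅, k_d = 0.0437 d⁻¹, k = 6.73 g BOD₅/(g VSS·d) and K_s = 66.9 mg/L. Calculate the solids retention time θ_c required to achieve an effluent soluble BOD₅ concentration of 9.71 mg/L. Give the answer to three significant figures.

From 1/θ_c = Y·k·S/(K_s + S) − k_d: Y·k·S/(K_s+S) = 0.696 × 6.73 × 9.71 / (66.9 + 9.71) = 0.5937 d⁻¹.
Then 1/θ_c = μ − k_d = 0.5937 − 0.0437 = 0.5500 d⁻¹, giving θ_c = 1.818 d.

θ_c ≈ 1.82 d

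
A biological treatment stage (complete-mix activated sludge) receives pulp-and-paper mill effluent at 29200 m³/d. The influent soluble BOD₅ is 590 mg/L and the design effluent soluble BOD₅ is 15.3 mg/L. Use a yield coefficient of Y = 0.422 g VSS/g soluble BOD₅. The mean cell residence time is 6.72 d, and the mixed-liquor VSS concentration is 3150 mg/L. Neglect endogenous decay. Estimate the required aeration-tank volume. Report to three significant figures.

V ≈ 15100 m³

Biomass mass balance (decay neglected): V·X = Y·Q·(S₀ − S)·θ_c, so V = 0.422 × 29200 × (590 − 15.3) × 6.72 / 3150 = 15108 m³.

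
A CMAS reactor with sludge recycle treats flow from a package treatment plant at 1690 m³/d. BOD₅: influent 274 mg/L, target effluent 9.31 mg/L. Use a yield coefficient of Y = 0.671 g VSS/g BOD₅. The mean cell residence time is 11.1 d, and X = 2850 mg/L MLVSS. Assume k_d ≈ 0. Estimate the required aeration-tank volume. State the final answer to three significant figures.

V·X = Y·Q·ΔS·θ_c gives V = 0.671 × 1690 × (274 − 9.31) × 11.1 / 2850 = 1169 m³.

V ≈ 1170 m³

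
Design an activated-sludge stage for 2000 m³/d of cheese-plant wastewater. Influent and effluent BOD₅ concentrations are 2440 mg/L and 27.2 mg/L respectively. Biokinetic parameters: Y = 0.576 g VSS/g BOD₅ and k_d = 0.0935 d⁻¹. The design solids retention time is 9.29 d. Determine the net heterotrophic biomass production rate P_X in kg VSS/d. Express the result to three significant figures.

Correct the yield for decay: Y_obs = Y/(1 + k_d θ_c) = 0.576 / (1 + 0.0935 × 9.29) = 0.576 / 1.869 = 0.3082.
Mass of BOD₅ removed per day: Q(S₀ − S) = 2000 × 2413 g/m³ = 4826 kg/d.
P_X = Y_obs · Q(S₀ − S) = 0.3082 × 4826 = 1487 kg VSS/d.

P_X ≈ 1490 kg VSS/d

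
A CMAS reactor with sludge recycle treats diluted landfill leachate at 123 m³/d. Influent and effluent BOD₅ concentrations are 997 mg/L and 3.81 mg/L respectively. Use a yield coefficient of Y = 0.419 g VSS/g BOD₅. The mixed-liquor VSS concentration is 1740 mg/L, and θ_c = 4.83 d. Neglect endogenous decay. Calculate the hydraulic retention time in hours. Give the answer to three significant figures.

Biomass mass balance (decay neglected): V·X = Y·Q·(S₀ − S)·θ_c, so V = 0.419 × 123 × (997 − 3.81) × 4.83 / 1740 = 142.1 m³.
τ = V/Q = 142.1/123 = 1.155 d, or 27.72 h.

τ ≈ 27.7 h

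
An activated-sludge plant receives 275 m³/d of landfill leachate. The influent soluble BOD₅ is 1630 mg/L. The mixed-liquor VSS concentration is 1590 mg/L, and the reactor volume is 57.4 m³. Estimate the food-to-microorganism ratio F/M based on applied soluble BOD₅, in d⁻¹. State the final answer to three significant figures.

F/M ≈ 4.91 d⁻¹

F/M = Q·S₀ / (V·X) = 275 × 1630 / (57.40 × 1590) = 4.911 g soluble BOD₅·(g VSS·d)⁻¹.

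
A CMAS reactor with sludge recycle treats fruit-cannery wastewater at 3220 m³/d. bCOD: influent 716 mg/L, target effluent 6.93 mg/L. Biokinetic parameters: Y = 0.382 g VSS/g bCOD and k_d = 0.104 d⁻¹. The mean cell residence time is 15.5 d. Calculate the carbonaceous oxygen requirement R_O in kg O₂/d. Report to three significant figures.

The observed yield is Y_obs = Y/(1 + k_d·θ_c) = 0.382 / (1 + 0.104 × 15.5) = 0.382 / 2.612 = 0.1462 g VSS per g bCOD removed.
ΔS = 716 − 6.93 = 709.1 mg/L, so the substrate removal rate is 3220 × 709.1/1000 = 2283 kg bCOD/d.
Biomass synthesised: P_X = Y_obs × 2283 = 333.9 kg VSS/d.
Carbonaceous O₂ demand = substrate oxidised − cell-mass equivalent = 2283 − 1.42 × 333.9 = 1809 kg O₂/d.

R_O ≈ 1810 kg O₂/d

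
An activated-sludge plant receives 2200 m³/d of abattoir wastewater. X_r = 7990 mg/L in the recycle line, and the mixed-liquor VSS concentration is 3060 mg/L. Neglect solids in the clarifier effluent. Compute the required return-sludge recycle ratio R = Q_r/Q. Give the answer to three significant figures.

Mass balance around the secondary clarifier (neglecting effluent solids): R = X / (X_r − X) = 3060 / (7990 − 3060) = 0.6207.

R ≈ 0.621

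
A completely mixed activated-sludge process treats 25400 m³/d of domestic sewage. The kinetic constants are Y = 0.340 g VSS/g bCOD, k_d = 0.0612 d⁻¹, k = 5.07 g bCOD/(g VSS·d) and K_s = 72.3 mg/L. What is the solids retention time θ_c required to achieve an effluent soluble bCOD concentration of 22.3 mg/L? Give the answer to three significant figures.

From 1/θ_c = Y·k·S/(K_s + S) − k_d: Y·k·S/(K_s+S) = 0.340 × 5.07 × 22.3 / (72.3 + 22.3) = 0.4064 d⁻¹.
Then 1/θ_c = μ − k_d = 0.4064 − 0.0612 = 0.3452 d⁻¹, giving θ_c = 2.897 d.

θ_c ≈ 2.90 d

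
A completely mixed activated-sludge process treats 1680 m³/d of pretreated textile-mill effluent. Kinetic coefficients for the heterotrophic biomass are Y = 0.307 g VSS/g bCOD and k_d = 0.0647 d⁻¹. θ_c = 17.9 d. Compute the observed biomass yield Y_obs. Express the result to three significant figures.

The observed yield is Y_obs = Y/(1 + k_d·θ_c) = 0.307 / (1 + 0.0647 × 17.9) = 0.307 / 2.158 = 0.1423 g VSS per g bCOD removed.

Y_obs ≈ 0.142 g VSS/g bCOD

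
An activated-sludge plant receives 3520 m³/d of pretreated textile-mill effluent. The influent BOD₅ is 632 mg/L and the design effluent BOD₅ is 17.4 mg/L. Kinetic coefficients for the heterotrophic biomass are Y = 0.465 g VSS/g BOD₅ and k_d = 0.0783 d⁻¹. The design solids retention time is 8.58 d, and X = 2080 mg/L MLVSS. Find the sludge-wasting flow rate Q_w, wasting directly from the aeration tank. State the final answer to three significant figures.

Q_w ≈ 289 m³/d

Steady-state biomass mass balance: V·X·(1 + k_d·θ_c) = Y·Q·(S₀ − S)·θ_c, so V = 0.465 × 3520 × (632 − 17.4) × 8.58 / [2080 × (1 + 0.0783 × 8.58)] = 8.63×10^6 / 3477 = 2482 m³.
For wasting at MLVSS concentration, Q_w = V/θ_c = 2482/8.58 = 289.3 m³/d.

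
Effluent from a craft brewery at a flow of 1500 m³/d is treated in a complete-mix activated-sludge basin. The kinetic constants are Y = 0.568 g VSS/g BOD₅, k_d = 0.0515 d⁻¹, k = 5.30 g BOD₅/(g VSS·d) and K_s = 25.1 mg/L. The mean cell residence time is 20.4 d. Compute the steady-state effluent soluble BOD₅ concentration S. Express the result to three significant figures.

From the Monod/SRT balance for a CMAS, S = K_s·(1+k_d θ_c)/[θ_c·(Y k − k_d) − 1] = 25.1 × (1 + 0.0515 × 20.4) / [20.4 × (0.568 × 5.30 − 0.0515) − 1] = 51.47 / 59.36 = 0.8671 mg/L.

S ≈ 0.867 mg/L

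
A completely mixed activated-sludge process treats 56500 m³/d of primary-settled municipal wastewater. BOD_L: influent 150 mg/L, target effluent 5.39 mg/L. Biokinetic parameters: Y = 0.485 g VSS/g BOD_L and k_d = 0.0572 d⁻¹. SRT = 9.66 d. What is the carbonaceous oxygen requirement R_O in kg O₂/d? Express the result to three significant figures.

R_O ≈ 4550 kg O₂/d

Y_obs = Y / (1 + k_d θ_c) = 0.485 / (1 + 0.0572 × 9.66) = 0.485 / 1.553 = 0.3124.
Mass of BOD_L removed per day: Q(S₀ − S) = 56500 × 144.6 g/m³ = 8170 kg/d.
Net sludge production P_X = 0.3124 × 8170 = 2552 kg VSS/d.
R_O = Q·(S₀ − S) − 1.42·P_X = 8170 − 1.42 × 2552 = 4546 kg O₂/d.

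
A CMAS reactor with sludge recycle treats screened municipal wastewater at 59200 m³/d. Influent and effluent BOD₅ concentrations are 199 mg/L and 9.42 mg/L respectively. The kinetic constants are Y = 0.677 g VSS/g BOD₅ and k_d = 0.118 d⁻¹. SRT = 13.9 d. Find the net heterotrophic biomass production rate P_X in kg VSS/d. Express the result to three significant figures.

P_X ≈ 2880 kg VSS/d

Correct the yield for decay: Y_obs = Y/(1 + k_d θ_c) = 0.677 / (1 + 0.118 × 13.9) = 0.677 / 2.640 = 0.2564.
Mass of BOD₅ removed per day: Q(S₀ − S) = 59200 × 189.6 g/m³ = 11223 kg/d.
P_X = Y_obs · Q(S₀ − S) = 0.2564 × 11223 = 2878 kg VSS/d.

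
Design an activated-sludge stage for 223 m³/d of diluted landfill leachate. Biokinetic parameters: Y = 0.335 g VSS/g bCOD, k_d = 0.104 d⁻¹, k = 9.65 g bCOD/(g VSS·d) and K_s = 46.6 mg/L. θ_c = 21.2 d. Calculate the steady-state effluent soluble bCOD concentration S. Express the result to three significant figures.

From the Monod/SRT balance for a CMAS, S = K_s·(1+k_d θ_c)/[θ_c·(Y k − k_d) − 1] = 46.6 × (1 + 0.104 × 21.2) / [21.2 × (0.335 × 9.65 − 0.104) − 1] = 149.3 / 65.33 = 2.286 mg/L.

S ≈ 2.29 mg/L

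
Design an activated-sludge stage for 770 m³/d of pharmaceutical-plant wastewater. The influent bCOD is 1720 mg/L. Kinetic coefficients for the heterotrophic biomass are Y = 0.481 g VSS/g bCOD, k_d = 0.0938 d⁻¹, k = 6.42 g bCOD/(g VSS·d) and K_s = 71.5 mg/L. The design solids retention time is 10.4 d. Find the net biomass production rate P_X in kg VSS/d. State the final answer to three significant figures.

P_X ≈ 322 kg VSS/d

Effluent substrate depends only on kinetics and SRT: S = K_s(1 + k_d θ_c) / [θ_c(Yk − k_d) − 1] = 71.5 × (1 + 0.0938 × 10.4) / [10.4 × (0.481 × 6.42 − 0.0938) − 1] = 141.2 / 30.14 = 4.686 mg/L.
Correct the yield for decay: Y_obs = Y/(1 + k_d θ_c) = 0.481 / (1 + 0.0938 × 10.4) = 0.481 / 1.976 = 0.2435.
ΔS = 1720 − 4.69 = 1715 mg/L, so the substrate removal rate is 770 × 1715/1000 = 1321 kg bCOD/d.
P_X = Y_obs · Q(S₀ − S) = 0.2435 × 1321 = 321.6 kg VSS/d.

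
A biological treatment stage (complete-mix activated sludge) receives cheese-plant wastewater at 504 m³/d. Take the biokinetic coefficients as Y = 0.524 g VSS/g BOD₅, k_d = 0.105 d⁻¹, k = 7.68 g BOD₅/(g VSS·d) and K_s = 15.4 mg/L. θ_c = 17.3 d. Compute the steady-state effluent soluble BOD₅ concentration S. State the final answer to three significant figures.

For a completely mixed reactor with recycle the Lawrence–McCarty relation gives S = K_s·(1 + k_d·θ_c) / [θ_c·(Y·k − k_d) − 1] = 15.4 × (1 + 0.105 × 17.3) / [17.3 × (0.524 × 7.68 − 0.105) − 1] = 43.37 / 66.80 = 0.6493 mg/L.

S ≈ 0.649 mg/L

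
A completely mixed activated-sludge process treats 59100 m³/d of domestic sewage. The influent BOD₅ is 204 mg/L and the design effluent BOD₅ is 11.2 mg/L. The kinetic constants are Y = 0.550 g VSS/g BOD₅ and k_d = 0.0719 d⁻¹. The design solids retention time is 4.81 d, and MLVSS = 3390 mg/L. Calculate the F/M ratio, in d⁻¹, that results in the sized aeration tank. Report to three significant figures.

Steady-state biomass mass balance: V·X·(1 + k_d·θ_c) = Y·Q·(S₀ − S)·θ_c, so V = 0.550 × 59100 × (204 − 11.2) × 4.81 / [3390 × (1 + 0.0719 × 4.81)] = 3.01×10^7 / 4562 = 6607 m³.
F/M = applied load / biomass = Q·S₀/(V·X) = 59100 × 204 / (6607 × 3390) = 0.5383 d⁻¹.

F/M ≈ 0.538 d⁻¹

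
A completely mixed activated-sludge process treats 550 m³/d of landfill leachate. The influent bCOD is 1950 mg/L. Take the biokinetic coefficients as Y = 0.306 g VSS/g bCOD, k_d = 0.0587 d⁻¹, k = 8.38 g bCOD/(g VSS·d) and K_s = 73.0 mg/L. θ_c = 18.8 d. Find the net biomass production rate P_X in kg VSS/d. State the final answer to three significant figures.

P_X ≈ 156 kg VSS/d

For a completely mixed reactor with recycle the Lawrence–McCarty relation gives S = K_s·(1 + k_d·θ_c) / [θ_c·(Y·k − k_d) − 1] = 73.0 × (1 + 0.0587 × 18.8) / [18.8 × (0.306 × 8.38 − 0.0587) − 1] = 153.6 / 46.10 = 3.331 mg/L.
Observed yield with endogenous decay: Y_obs = Y / (1 + k_d·θ_c) = 0.306 / (1 + 0.0587 × 18.8) = 0.306 / 2.104 = 0.1455 g VSS/g bCOD.
Mass of bCOD removed per day: Q(S₀ − S) = 550 × 1947 g/m³ = 1071 kg/d.
P_X = Y_obs · Q(S₀ − S) = 0.1455 × 1071 = 155.7 kg VSS/d.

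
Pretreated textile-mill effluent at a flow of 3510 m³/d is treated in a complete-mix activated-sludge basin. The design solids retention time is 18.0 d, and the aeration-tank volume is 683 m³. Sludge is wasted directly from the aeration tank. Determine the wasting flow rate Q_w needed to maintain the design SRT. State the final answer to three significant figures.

Q_w ≈ 37.9 m³/d

With mixed-liquor wasting, θ_c = V/Q_w, so Q_w = V/θ_c = 683.0/18.0 = 37.94 m³/d.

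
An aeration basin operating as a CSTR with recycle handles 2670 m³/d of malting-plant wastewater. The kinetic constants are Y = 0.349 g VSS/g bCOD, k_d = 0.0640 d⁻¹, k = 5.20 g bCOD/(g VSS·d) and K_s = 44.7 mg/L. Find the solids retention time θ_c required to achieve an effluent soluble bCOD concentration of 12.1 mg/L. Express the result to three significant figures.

Specific growth rate at S = 12.1 mg/L: μ = YkS/(K_s+S) = 0.349·5.20·12.1/(44.7+12.1) = 0.3866 d⁻¹.
Then 1/θ_c = μ − k_d = 0.3866 − 0.0640 = 0.3226 d⁻¹, giving θ_c = 3.100 d.

θ_c ≈ 3.10 d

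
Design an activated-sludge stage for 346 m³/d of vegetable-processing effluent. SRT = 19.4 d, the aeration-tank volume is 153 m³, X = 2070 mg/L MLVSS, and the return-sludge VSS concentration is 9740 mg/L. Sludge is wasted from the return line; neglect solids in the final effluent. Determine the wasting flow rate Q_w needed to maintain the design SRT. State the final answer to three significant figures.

Wasting from the return line (neglecting effluent solids): Q_w = V·X / (θ_c·X_r) = 153.0 × 2070 / (19.4 × 9740) = 1.676 m³/d.

Q_w ≈ 1.68 m³/d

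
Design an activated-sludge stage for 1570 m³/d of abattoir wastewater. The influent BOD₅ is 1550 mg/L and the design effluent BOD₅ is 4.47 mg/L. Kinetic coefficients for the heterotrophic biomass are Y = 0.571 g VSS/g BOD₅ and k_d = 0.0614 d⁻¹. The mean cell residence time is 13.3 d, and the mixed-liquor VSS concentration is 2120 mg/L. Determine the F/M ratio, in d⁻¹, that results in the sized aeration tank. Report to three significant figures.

F/M ≈ 0.240 d⁻¹

Rearranging the biomass balance for a CMAS with decay, V = Y·Q·ΔS·θ_c / [X·(1+k_d θ_c)] = 0.571 × 1570 × (1550 − 4.47) × 13.3 / [2120 × (1 + 0.0614 × 13.3)] = 1.84×10^7 / 3851 = 4785 m³.
F/M = applied load / biomass = Q·S₀/(V·X) = 1570 × 1550 / (4785 × 2120) = 0.2399 d⁻¹.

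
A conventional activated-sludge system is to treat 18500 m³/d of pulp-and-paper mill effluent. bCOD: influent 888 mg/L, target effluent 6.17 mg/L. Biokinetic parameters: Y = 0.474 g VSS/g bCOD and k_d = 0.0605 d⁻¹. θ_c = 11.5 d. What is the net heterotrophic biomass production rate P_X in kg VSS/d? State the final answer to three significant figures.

Correct the yield for decay: Y_obs = Y/(1 + k_d θ_c) = 0.474 / (1 + 0.0605 × 11.5) = 0.474 / 1.696 = 0.2795.
ΔS = 888 − 6.17 = 881.8 mg/L, so the substrate removal rate is 18500 × 881.8/1000 = 16314 kg bCOD/d.
Biomass produced: P_X = Y_obs·Q·ΔS = 0.2795 × 16314 ≈ 4560 kg VSS/d.

P_X ≈ 4560 kg VSS/d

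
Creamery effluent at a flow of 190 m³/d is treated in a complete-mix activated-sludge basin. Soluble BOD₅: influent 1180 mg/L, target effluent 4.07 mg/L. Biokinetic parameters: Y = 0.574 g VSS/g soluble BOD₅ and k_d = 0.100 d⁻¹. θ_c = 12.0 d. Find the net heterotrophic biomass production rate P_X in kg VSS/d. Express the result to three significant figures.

Observed yield with endogenous decay: Y_obs = Y / (1 + k_d·θ_c) = 0.574 / (1 + 0.100 × 12.0) = 0.574 / 2.200 = 0.2609 g VSS/g soluble BOD₅.
Q·(S₀ − S) = 190 × (1180 − 4.07) × 10⁻³ = 223.4 kg/d removed.
Net biomass production P_X = Y_obs × Q·(S₀ − S) = 0.2609 × 223.4 = 58.29 kg VSS/d.

P_X ≈ 58.3 kg VSS/d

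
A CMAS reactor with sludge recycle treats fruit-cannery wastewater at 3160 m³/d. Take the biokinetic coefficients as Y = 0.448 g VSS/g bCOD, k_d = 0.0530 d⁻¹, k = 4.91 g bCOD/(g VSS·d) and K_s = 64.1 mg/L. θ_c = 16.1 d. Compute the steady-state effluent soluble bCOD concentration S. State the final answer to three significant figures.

S ≈ 3.54 mg/L

For a completely mixed reactor with recycle the Lawrence–McCarty relation gives S = K_s·(1 + k_d·θ_c) / [θ_c·(Y·k − k_d) − 1] = 64.1 × (1 + 0.0530 × 16.1) / [16.1 × (0.448 × 4.91 − 0.0530) − 1] = 118.8 / 33.56 = 3.540 mg/L.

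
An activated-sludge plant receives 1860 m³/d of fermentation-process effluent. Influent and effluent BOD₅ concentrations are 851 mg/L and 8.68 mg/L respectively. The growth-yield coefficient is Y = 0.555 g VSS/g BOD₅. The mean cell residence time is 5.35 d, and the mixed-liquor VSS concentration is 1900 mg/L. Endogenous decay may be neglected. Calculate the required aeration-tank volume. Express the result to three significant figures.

Biomass mass balance (decay neglected): V·X = Y·Q·(S₀ − S)·θ_c, so V = 0.555 × 1860 × (851 − 8.68) × 5.35 / 1900 = 2448 m³.

V ≈ 2450 m³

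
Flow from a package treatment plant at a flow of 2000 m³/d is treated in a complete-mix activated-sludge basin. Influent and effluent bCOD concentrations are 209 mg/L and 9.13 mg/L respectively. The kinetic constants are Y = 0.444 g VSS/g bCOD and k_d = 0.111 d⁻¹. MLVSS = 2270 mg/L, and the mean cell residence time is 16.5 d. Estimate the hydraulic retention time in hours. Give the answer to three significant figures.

τ ≈ 5.47 h

Steady-state biomass mass balance: V·X·(1 + k_d·θ_c) = Y·Q·(S₀ − S)·θ_c, so V = 0.444 × 2000 × (209 − 9.13) × 16.5 / [2270 × (1 + 0.111 × 16.5)] = 2.93×10^6 / 6428 = 455.6 m³.
HRT = V/Q = 455.6 m³ / 2000 m³·d⁻¹ = 0.2278 d × 24 = 5.467 h.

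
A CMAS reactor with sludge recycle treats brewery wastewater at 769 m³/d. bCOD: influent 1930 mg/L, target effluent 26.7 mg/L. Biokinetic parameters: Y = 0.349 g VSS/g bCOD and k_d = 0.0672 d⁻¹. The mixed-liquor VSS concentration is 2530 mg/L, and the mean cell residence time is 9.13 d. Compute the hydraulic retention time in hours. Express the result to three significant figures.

τ ≈ 35.7 h

Steady-state biomass mass balance: V·X·(1 + k_d·θ_c) = Y·Q·(S₀ − S)·θ_c, so V = 0.349 × 769 × (1930 − 26.7) × 9.13 / [2530 × (1 + 0.0672 × 9.13)] = 4.66×10^6 / 4082 = 1142 m³.
HRT = V/Q = 1142 m³ / 769 m³·d⁻¹ = 1.486 d × 24 = 35.65 h.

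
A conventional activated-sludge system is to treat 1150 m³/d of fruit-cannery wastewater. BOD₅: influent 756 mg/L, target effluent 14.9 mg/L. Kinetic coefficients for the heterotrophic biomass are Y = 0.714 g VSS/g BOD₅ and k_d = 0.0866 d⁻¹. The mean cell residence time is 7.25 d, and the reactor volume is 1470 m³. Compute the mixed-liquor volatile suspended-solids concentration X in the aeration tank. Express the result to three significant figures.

X ≈ 1840 mg/L

Solving the biomass balance for X: X = Y Q (S₀−S) θ_c / [V (1+k_d θ_c)] = 0.714 × 1150 × (756 − 14.9) × 7.25 / [1470 × (1 + 0.0866 × 7.25)] = 1844 mg/L.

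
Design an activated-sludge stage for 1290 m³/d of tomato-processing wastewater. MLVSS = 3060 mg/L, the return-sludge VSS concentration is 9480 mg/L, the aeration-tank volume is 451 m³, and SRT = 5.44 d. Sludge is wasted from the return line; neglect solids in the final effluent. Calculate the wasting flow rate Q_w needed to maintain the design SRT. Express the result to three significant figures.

Q_w ≈ 26.8 m³/d

θ_c = V·X/(Q_w·X_r) when wasting from the recycle, so Q_w = V·X/(θ_c·X_r) = 451.0 × 3060 / (5.44 × 9480) = 26.76 m³/d.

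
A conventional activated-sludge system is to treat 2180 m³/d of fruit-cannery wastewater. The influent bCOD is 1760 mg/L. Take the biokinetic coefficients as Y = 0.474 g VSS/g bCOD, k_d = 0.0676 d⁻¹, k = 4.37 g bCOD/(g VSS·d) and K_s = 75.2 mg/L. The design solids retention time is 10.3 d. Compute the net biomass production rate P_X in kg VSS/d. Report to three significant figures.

From the Monod/SRT balance for a CMAS, S = K_s·(1+k_d θ_c)/[θ_c·(Y k − k_d) − 1] = 75.2 × (1 + 0.0676 × 10.3) / [10.3 × (0.474 × 4.37 − 0.0676) − 1] = 127.6 / 19.64 = 6.495 mg/L.
The observed yield is Y_obs = Y/(1 + k_d·θ_c) = 0.474 / (1 + 0.0676 × 10.3) = 0.474 / 1.696 = 0.2794 g VSS per g bCOD removed.
ΔS = 1760 − 6.50 = 1754 mg/L, so the substrate removal rate is 2180 × 1754/1000 = 3823 kg bCOD/d.
So the net sludge growth is P_X = 0.2794 × 3823 = 1068 kg VSS/d.

P_X ≈ 1070 kg VSS/d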